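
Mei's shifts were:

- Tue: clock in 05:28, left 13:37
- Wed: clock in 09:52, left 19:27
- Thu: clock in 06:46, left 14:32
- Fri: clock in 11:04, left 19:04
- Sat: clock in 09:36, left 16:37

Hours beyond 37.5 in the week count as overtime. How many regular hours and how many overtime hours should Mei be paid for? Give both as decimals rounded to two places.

Regular 37.50 hours, overtime 3.02 hours

Tue: 05:28–13:37 = 8 h 9 min
Wed: 09:52–19:27 = 9 h 35 min
Thu: 06:46–14:32 = 7 h 46 min
Fri: 11:04–19:04 = 8 h 0 min
Sat: 09:36–16:37 = 7 h 1 min
Total worked: 40 h 31 min = 40.52 h.
Threshold 37.5 h → overtime 3 h 1 min, regular 37 h 30 min.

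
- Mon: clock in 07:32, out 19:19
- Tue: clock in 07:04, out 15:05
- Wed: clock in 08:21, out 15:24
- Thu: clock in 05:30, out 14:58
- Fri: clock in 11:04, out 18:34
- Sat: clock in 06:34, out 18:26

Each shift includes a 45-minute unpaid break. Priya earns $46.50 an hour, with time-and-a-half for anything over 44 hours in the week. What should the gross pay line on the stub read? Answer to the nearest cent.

Mon: 07:32–19:19 = 11 h 47 min; less 45 min break → 11 h 2 min
Tue: 07:04–15:05 = 8 h 1 min; less 45 min break → 7 h 16 min
Wed: 08:21–15:24 = 7 h 3 min; less 45 min break → 6 h 18 min
Thu: 05:30–14:58 = 9 h 28 min; less 45 min break → 8 h 43 min
Fri: 11:04–18:34 = 7 h 30 min; less 45 min break → 6 h 45 min
Sat: 06:34–18:26 = 11 h 52 min; less 45 min break → 11 h 7 min
Total worked: 51 h 11 min = 3071 min.
Regular 44 h 0 min = 2640 min at $46.50/h; overtime 7 h 11 min = 431 min at $69.75/h.
Pay = (2640 × $46.50 + 431 × $69.75) ÷ 60 = $2547.04.

$2547.04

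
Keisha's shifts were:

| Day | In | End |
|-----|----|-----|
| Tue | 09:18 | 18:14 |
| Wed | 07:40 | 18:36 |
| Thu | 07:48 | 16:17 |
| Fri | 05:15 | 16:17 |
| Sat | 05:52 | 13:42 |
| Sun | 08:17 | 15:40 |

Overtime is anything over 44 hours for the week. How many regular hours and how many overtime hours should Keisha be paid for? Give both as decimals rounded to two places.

Tue: 09:18–18:14 = 8 h 56 min
Wed: 07:40–18:36 = 10 h 56 min
Thu: 07:48–16:17 = 8 h 29 min
Fri: 05:15–16:17 = 11 h 2 min
Sat: 05:52–13:42 = 7 h 50 min
Sun: 08:17–15:40 = 7 h 23 min
Total worked: 54 h 36 min = 54.60 h.
Threshold 44 h → overtime 10 h 36 min, regular 44 h 0 min.

Regular 44.00 hours, overtime 10.60 hours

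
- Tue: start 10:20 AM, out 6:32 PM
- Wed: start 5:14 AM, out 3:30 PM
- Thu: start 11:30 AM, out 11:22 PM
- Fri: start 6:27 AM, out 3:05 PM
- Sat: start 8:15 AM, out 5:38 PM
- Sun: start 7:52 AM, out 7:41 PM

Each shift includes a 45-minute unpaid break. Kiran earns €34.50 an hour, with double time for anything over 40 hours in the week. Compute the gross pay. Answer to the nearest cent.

Tue: 10:20 AM–6:32 PM = 8 h 12 min; less 45 min break → 7 h 27 min
Wed: 5:14 AM–3:30 PM = 10 h 16 min; less 45 min break → 9 h 31 min
Thu: 11:30 AM–11:22 PM = 11 h 52 min; less 45 min break → 11 h 7 min
Fri: 6:27 AM–3:05 PM = 8 h 38 min; less 45 min break → 7 h 53 min
Sat: 8:15 AM–5:38 PM = 9 h 23 min; less 45 min break → 8 h 38 min
Sun: 7:52 AM–7:41 PM = 11 h 49 min; less 45 min break → 11 h 4 min
Total worked: 55 h 40 min = 3340 min.
Regular 40 h 0 min = 2400 min at €34.50/h; overtime 15 h 40 min = 940 min at €69.00/h.
Pay = (2400 × €34.50 + 940 × €69.00) ÷ 60 = €2461.00.

€2461.00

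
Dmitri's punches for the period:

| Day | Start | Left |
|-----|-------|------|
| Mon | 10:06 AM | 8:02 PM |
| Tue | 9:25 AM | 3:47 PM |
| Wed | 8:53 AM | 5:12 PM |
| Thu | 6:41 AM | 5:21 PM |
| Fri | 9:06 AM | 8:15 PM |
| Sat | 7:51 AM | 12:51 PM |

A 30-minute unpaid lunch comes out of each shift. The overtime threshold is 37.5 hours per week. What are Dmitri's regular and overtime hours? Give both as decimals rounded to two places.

Mon: 10:06 AM–8:02 PM = 9 h 56 min; less 30 min break → 9 h 26 min
Tue: 9:25 AM–3:47 PM = 6 h 22 min; less 30 min break → 5 h 52 min
Wed: 8:53 AM–5:12 PM = 8 h 19 min; less 30 min break → 7 h 49 min
Thu: 6:41 AM–5:21 PM = 10 h 40 min; less 30 min break → 10 h 10 min
Fri: 9:06 AM–8:15 PM = 11 h 9 min; less 30 min break → 10 h 39 min
Sat: 7:51 AM–12:51 PM = 5 h 0 min; less 30 min break → 4 h 30 min
Total worked: 48 h 26 min = 48.43 h.
Threshold 37.5 h → overtime 10 h 56 min, regular 37 h 30 min.

Regular 37.50 hours, overtime 10.93 hours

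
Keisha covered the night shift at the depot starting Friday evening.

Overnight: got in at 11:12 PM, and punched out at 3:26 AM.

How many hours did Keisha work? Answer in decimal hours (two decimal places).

Overnight: 11:12 PM → midnight = 0 h 48 min; midnight → 3:26 AM = 3 h 26 min; span 4 h 14 min

4.23 hours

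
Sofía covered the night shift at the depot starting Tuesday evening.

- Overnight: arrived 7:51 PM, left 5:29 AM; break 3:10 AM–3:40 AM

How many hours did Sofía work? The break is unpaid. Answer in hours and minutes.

Overnight: 7:51 PM → midnight = 4 h 9 min; midnight → 5:29 AM = 5 h 29 min; span 9 h 38 min; less 30 min break → 9 h 8 min

9 h 8 min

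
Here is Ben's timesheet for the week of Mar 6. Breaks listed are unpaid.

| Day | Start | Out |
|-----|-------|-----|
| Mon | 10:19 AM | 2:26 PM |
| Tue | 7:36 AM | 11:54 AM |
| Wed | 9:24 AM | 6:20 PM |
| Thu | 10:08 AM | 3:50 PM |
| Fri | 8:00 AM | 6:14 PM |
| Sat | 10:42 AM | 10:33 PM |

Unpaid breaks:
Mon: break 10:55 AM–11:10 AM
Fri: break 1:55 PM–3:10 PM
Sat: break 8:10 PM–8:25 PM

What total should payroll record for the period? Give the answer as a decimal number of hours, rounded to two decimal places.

Mon: 10:19 AM–2:26 PM = 4 h 7 min; less 15 min break → 3 h 52 min
Tue: 7:36 AM–11:54 AM = 4 h 18 min
Wed: 9:24 AM–6:20 PM = 8 h 56 min
Thu: 10:08 AM–3:50 PM = 5 h 42 min
Fri: 8:00 AM–6:14 PM = 10 h 14 min; less 75 min break → 8 h 59 min
Sat: 10:42 AM–10:33 PM = 11 h 51 min; less 15 min break → 11 h 36 min
Total: 3 h 52 min + 4 h 18 min + 8 h 56 min + 5 h 42 min + 8 h 59 min + 11 h 36 min = 43 h 23 min.

43.38 hours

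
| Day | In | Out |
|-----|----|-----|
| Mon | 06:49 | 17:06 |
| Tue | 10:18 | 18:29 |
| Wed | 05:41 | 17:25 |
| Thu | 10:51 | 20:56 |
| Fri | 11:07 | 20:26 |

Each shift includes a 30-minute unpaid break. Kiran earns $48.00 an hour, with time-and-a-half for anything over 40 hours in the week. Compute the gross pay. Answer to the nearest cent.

$2431.20

Mon: 06:49–17:06 = 10 h 17 min; less 30 min break → 9 h 47 min
Tue: 10:18–18:29 = 8 h 11 min; less 30 min break → 7 h 41 min
Wed: 05:41–17:25 = 11 h 44 min; less 30 min break → 11 h 14 min
Thu: 10:51–20:56 = 10 h 5 min; less 30 min break → 9 h 35 min
Fri: 11:07–20:26 = 9 h 19 min; less 30 min break → 8 h 49 min
Total worked: 47 h 6 min = 2826 min.
Regular 40 h 0 min = 2400 min at $48.00/h; overtime 7 h 6 min = 426 min at $72.00/h.
Pay = (2400 × $48.00 + 426 × $72.00) ÷ 60 = $2431.20.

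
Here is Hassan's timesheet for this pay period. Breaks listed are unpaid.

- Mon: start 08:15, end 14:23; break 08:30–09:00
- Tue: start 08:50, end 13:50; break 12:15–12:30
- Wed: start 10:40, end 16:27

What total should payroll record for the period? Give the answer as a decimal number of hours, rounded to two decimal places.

16.17 hours

Mon: 08:15–14:23 = 6 h 8 min; less 30 min break → 5 h 38 min
Tue: 08:50–13:50 = 5 h 0 min; less 15 min break → 4 h 45 min
Wed: 10:40–16:27 = 5 h 47 min
Total: 5 h 38 min + 4 h 45 min + 5 h 47 min = 16 h 10 min.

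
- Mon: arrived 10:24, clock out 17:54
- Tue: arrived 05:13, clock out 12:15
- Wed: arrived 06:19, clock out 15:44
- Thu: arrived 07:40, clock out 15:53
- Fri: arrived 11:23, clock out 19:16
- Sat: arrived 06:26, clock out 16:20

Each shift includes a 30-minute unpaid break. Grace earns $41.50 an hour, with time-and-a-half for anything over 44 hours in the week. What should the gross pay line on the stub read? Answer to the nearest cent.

$2009.64

Mon: 10:24–17:54 = 7 h 30 min; less 30 min break → 7 h 0 min
Tue: 05:13–12:15 = 7 h 2 min; less 30 min break → 6 h 32 min
Wed: 06:19–15:44 = 9 h 25 min; less 30 min break → 8 h 55 min
Thu: 07:40–15:53 = 8 h 13 min; less 30 min break → 7 h 43 min
Fri: 11:23–19:16 = 7 h 53 min; less 30 min break → 7 h 23 min
Sat: 06:26–16:20 = 9 h 54 min; less 30 min break → 9 h 24 min
Total worked: 46 h 57 min = 2817 min.
Regular 44 h 0 min = 2640 min at $41.50/h; overtime 2 h 57 min = 177 min at $62.25/h.
Pay = (2640 × $41.50 + 177 × $62.25) ÷ 60 = $2009.64.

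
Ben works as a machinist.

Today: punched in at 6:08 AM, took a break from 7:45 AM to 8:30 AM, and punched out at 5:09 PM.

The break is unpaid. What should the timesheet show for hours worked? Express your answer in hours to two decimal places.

10.27 hours

Today: 6:08 AM–5:09 PM = 11 h 1 min; less 45 min break → 10 h 16 min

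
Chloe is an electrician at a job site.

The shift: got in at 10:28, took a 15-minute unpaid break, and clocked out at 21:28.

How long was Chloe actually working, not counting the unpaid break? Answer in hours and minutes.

10 h 45 min

The shift: 10:28–21:28 = 11 h 0 min; less 15 min break → 10 h 45 min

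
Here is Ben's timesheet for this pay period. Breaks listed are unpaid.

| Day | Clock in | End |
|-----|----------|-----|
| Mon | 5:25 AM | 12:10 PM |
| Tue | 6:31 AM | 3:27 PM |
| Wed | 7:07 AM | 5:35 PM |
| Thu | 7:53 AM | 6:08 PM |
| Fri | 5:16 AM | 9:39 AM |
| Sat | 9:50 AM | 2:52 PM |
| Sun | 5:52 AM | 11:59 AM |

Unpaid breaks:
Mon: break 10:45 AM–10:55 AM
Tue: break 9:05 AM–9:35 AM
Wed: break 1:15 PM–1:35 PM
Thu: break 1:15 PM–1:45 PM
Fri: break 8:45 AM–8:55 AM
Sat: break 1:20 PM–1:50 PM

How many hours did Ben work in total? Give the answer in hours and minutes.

Mon: 5:25 AM–12:10 PM = 6 h 45 min; less 10 min break → 6 h 35 min
Tue: 6:31 AM–3:27 PM = 8 h 56 min; less 30 min break → 8 h 26 min
Wed: 7:07 AM–5:35 PM = 10 h 28 min; less 20 min break → 10 h 8 min
Thu: 7:53 AM–6:08 PM = 10 h 15 min; less 30 min break → 9 h 45 min
Fri: 5:16 AM–9:39 AM = 4 h 23 min; less 10 min break → 4 h 13 min
Sat: 9:50 AM–2:52 PM = 5 h 2 min; less 30 min break → 4 h 32 min
Sun: 5:52 AM–11:59 AM = 6 h 7 min
Total: 6 h 35 min + 8 h 26 min + 10 h 8 min + 9 h 45 min + 4 h 13 min + 4 h 32 min + 6 h 7 min = 49 h 46 min.

49 h 46 min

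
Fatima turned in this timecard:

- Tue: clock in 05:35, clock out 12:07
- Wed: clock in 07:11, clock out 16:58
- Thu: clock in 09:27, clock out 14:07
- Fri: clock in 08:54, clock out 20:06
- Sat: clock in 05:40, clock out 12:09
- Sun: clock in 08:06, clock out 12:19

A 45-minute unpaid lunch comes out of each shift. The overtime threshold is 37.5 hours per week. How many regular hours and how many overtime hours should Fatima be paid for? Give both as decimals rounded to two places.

Tue: 05:35–12:07 = 6 h 32 min; less 45 min break → 5 h 47 min
Wed: 07:11–16:58 = 9 h 47 min; less 45 min break → 9 h 2 min
Thu: 09:27–14:07 = 4 h 40 min; less 45 min break → 3 h 55 min
Fri: 08:54–20:06 = 11 h 12 min; less 45 min break → 10 h 27 min
Sat: 05:40–12:09 = 6 h 29 min; less 45 min break → 5 h 44 min
Sun: 08:06–12:19 = 4 h 13 min; less 45 min break → 3 h 28 min
Total worked: 38 h 23 min = 38.38 h.
Threshold 37.5 h → overtime 0 h 53 min, regular 37 h 30 min.

Regular 37.50 hours, overtime 0.88 hours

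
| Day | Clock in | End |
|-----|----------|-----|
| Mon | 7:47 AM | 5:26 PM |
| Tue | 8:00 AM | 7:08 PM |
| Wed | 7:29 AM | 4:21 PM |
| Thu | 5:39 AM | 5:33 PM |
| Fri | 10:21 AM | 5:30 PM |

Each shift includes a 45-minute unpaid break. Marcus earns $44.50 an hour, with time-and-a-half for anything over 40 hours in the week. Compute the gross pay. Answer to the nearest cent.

$2110.41

Mon: 7:47 AM–5:26 PM = 9 h 39 min; less 45 min break → 8 h 54 min
Tue: 8:00 AM–7:08 PM = 11 h 8 min; less 45 min break → 10 h 23 min
Wed: 7:29 AM–4:21 PM = 8 h 52 min; less 45 min break → 8 h 7 min
Thu: 5:39 AM–5:33 PM = 11 h 54 min; less 45 min break → 11 h 9 min
Fri: 10:21 AM–5:30 PM = 7 h 9 min; less 45 min break → 6 h 24 min
Total worked: 44 h 57 min = 2697 min.
Regular 40 h 0 min = 2400 min at $44.50/h; overtime 4 h 57 min = 297 min at $66.75/h.
Pay = (2400 × $44.50 + 297 × $66.75) ÷ 60 = $2110.41.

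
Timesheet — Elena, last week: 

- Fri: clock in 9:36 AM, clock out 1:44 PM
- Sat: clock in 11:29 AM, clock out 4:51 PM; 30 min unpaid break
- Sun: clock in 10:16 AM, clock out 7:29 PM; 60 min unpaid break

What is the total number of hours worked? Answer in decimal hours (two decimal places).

Fri: 9:36 AM–1:44 PM = 4 h 8 min
Sat: 11:29 AM–4:51 PM = 5 h 22 min; less 30 min break → 4 h 52 min
Sun: 10:16 AM–7:29 PM = 9 h 13 min; less 60 min break → 8 h 13 min
Total: 4 h 8 min + 4 h 52 min + 8 h 13 min = 17 h 13 min.

17.22 hours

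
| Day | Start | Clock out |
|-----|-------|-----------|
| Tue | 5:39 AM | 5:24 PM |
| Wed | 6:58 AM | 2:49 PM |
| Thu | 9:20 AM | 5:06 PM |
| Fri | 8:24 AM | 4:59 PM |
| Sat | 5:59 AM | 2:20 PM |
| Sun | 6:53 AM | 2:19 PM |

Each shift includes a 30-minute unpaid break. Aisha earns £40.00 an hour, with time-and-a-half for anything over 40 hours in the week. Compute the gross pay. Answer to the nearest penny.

£2124.00

Tue: 5:39 AM–5:24 PM = 11 h 45 min; less 30 min break → 11 h 15 min
Wed: 6:58 AM–2:49 PM = 7 h 51 min; less 30 min break → 7 h 21 min
Thu: 9:20 AM–5:06 PM = 7 h 46 min; less 30 min break → 7 h 16 min
Fri: 8:24 AM–4:59 PM = 8 h 35 min; less 30 min break → 8 h 5 min
Sat: 5:59 AM–2:20 PM = 8 h 21 min; less 30 min break → 7 h 51 min
Sun: 6:53 AM–2:19 PM = 7 h 26 min; less 30 min break → 6 h 56 min
Total worked: 48 h 44 min = 2924 min.
Regular 40 h 0 min = 2400 min at £40.00/h; overtime 8 h 44 min = 524 min at £60.00/h.
Pay = (2400 × £40.00 + 524 × £60.00) ÷ 60 = £2124.00.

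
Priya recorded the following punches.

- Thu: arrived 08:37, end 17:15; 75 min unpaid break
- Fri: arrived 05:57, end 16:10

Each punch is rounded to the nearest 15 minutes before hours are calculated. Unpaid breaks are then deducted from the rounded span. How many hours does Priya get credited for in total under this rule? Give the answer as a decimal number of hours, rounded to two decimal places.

17.75 hours

Thu: in 08:37→08:30, out 17:15→17:15; 8 h 45 min − 75 min = 7 h 30 min
Fri: in 05:57→06:00, out 16:10→16:15; 10 h 15 min
Total credited: 17 h 45 min.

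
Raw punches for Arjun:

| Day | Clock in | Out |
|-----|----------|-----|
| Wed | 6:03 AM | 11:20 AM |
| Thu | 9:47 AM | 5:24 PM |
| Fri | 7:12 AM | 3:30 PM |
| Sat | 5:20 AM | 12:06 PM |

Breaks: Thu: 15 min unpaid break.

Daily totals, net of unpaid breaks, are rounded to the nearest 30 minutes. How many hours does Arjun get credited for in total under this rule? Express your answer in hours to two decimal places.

28.50 hours

Wed: 6:03 AM–11:20 AM = 5 h 17 min → rounds to 5 h 30 min
Thu: 9:47 AM–5:24 PM = 7 h 37 min − 15 min = 7 h 22 min → rounds to 7 h 30 min
Fri: 7:12 AM–3:30 PM = 8 h 18 min → rounds to 8 h 30 min
Sat: 5:20 AM–12:06 PM = 6 h 46 min → rounds to 7 h 0 min
Total credited: 28 h 30 min.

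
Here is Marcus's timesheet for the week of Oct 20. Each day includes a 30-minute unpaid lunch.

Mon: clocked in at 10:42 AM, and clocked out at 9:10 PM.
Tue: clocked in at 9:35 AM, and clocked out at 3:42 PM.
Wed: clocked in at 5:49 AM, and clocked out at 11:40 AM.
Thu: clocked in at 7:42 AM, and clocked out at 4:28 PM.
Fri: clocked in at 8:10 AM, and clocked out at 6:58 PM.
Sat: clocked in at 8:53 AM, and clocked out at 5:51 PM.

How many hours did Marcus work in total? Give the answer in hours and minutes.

47 h 58 min

Mon: 10:42 AM–9:10 PM = 10 h 28 min; less 30 min break → 9 h 58 min
Tue: 9:35 AM–3:42 PM = 6 h 7 min; less 30 min break → 5 h 37 min
Wed: 5:49 AM–11:40 AM = 5 h 51 min; less 30 min break → 5 h 21 min
Thu: 7:42 AM–4:28 PM = 8 h 46 min; less 30 min break → 8 h 16 min
Fri: 8:10 AM–6:58 PM = 10 h 48 min; less 30 min break → 10 h 18 min
Sat: 8:53 AM–5:51 PM = 8 h 58 min; less 30 min break → 8 h 28 min
Total: 9 h 58 min + 5 h 37 min + 5 h 21 min + 8 h 16 min + 10 h 18 min + 8 h 28 min = 47 h 58 min.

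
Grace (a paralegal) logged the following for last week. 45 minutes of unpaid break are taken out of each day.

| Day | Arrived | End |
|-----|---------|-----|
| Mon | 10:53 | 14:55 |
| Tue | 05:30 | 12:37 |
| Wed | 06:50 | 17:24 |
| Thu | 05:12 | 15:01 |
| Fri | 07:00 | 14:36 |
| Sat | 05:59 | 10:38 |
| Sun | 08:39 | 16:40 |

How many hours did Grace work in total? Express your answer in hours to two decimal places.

46.55 hours

Mon: 10:53–14:55 = 4 h 2 min; less 45 min break → 3 h 17 min
Tue: 05:30–12:37 = 7 h 7 min; less 45 min break → 6 h 22 min
Wed: 06:50–17:24 = 10 h 34 min; less 45 min break → 9 h 49 min
Thu: 05:12–15:01 = 9 h 49 min; less 45 min break → 9 h 4 min
Fri: 07:00–14:36 = 7 h 36 min; less 45 min break → 6 h 51 min
Sat: 05:59–10:38 = 4 h 39 min; less 45 min break → 3 h 54 min
Sun: 08:39–16:40 = 8 h 1 min; less 45 min break → 7 h 16 min
Total: 3 h 17 min + 6 h 22 min + 9 h 49 min + 9 h 4 min + 6 h 51 min + 3 h 54 min + 7 h 16 min = 46 h 33 min.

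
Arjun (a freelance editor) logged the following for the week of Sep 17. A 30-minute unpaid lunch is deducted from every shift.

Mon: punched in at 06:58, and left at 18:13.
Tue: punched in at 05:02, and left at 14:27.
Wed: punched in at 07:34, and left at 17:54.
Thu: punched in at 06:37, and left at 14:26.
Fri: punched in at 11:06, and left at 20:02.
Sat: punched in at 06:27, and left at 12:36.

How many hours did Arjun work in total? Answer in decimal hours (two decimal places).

Mon: 06:58–18:13 = 11 h 15 min; less 30 min break → 10 h 45 min
Tue: 05:02–14:27 = 9 h 25 min; less 30 min break → 8 h 55 min
Wed: 07:34–17:54 = 10 h 20 min; less 30 min break → 9 h 50 min
Thu: 06:37–14:26 = 7 h 49 min; less 30 min break → 7 h 19 min
Fri: 11:06–20:02 = 8 h 56 min; less 30 min break → 8 h 26 min
Sat: 06:27–12:36 = 6 h 9 min; less 30 min break → 5 h 39 min
Total: 10 h 45 min + 8 h 55 min + 9 h 50 min + 7 h 19 min + 8 h 26 min + 5 h 39 min = 50 h 54 min.

50.90 hours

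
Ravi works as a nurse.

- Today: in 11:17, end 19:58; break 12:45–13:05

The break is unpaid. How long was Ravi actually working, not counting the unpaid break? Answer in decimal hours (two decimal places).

8.35 hours

Today: 11:17–19:58 = 8 h 41 min; less 20 min break → 8 h 21 min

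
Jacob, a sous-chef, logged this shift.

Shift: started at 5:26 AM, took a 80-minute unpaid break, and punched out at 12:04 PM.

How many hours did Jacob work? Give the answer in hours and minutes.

Shift: 5:26 AM–12:04 PM = 6 h 38 min; less 80 min break → 5 h 18 min

5 h 18 min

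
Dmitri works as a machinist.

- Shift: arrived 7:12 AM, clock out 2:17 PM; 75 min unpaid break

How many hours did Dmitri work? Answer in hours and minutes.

5 h 50 min

Shift: 7:12 AM–2:17 PM = 7 h 5 min; less 75 min break → 5 h 50 min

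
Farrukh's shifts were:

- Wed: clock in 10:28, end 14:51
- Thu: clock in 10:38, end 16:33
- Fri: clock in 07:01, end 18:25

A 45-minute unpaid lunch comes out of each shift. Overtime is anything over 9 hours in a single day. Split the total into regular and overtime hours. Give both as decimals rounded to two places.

Wed: 10:28–14:51 = 4 h 23 min; less 45 min break → 3 h 38 min
Thu: 10:38–16:33 = 5 h 55 min; less 45 min break → 5 h 10 min
Fri: 07:01–18:25 = 11 h 24 min; less 45 min break → 10 h 39 min
Wed reg 3 h 38 min / OT 0 h 0 min; Thu reg 5 h 10 min / OT 0 h 0 min; Fri reg 9 h 0 min / OT 1 h 39 min.
Totals: regular 17 h 48 min, overtime 1 h 39 min.

Regular 17.80 hours, overtime 1.65 hours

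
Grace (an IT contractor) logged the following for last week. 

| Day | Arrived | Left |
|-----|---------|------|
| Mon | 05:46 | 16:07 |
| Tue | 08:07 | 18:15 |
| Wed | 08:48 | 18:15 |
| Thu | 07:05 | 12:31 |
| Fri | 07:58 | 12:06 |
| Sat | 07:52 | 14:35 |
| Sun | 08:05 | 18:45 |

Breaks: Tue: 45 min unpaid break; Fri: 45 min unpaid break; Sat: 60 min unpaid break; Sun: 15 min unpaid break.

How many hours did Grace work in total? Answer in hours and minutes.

Mon: 05:46–16:07 = 10 h 21 min
Tue: 08:07–18:15 = 10 h 8 min; less 45 min break → 9 h 23 min
Wed: 08:48–18:15 = 9 h 27 min
Thu: 07:05–12:31 = 5 h 26 min
Fri: 07:58–12:06 = 4 h 8 min; less 45 min break → 3 h 23 min
Sat: 07:52–14:35 = 6 h 43 min; less 60 min break → 5 h 43 min
Sun: 08:05–18:45 = 10 h 40 min; less 15 min break → 10 h 25 min
Total: 10 h 21 min + 9 h 23 min + 9 h 27 min + 5 h 26 min + 3 h 23 min + 5 h 43 min + 10 h 25 min = 54 h 8 min.

54 h 8 min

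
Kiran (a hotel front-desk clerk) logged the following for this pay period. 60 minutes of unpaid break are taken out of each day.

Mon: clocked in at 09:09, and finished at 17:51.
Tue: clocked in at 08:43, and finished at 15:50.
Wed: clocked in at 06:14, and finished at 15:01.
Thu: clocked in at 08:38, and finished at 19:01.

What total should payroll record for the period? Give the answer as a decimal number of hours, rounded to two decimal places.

Mon: 09:09–17:51 = 8 h 42 min; less 60 min break → 7 h 42 min
Tue: 08:43–15:50 = 7 h 7 min; less 60 min break → 6 h 7 min
Wed: 06:14–15:01 = 8 h 47 min; less 60 min break → 7 h 47 min
Thu: 08:38–19:01 = 10 h 23 min; less 60 min break → 9 h 23 min
Total: 7 h 42 min + 6 h 7 min + 7 h 47 min + 9 h 23 min = 30 h 59 min.

30.98 hours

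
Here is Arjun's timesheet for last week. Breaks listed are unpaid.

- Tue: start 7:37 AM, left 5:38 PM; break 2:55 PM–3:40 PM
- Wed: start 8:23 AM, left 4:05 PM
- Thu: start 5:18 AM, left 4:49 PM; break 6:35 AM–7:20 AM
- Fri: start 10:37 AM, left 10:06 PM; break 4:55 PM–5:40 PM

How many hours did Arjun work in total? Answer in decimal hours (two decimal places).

38.47 hours

Tue: 7:37 AM–5:38 PM = 10 h 1 min; less 45 min break → 9 h 16 min
Wed: 8:23 AM–4:05 PM = 7 h 42 min
Thu: 5:18 AM–4:49 PM = 11 h 31 min; less 45 min break → 10 h 46 min
Fri: 10:37 AM–10:06 PM = 11 h 29 min; less 45 min break → 10 h 44 min
Total: 9 h 16 min + 7 h 42 min + 10 h 46 min + 10 h 44 min = 38 h 28 min.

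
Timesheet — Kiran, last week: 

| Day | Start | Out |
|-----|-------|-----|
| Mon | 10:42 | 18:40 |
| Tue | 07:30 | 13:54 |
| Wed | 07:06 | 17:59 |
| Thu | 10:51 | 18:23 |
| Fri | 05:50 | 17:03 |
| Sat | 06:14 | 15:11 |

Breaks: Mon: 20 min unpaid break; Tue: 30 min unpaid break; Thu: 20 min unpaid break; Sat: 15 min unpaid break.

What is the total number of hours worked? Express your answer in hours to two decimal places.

51.53 hours

Mon: 10:42–18:40 = 7 h 58 min; less 20 min break → 7 h 38 min
Tue: 07:30–13:54 = 6 h 24 min; less 30 min break → 5 h 54 min
Wed: 07:06–17:59 = 10 h 53 min
Thu: 10:51–18:23 = 7 h 32 min; less 20 min break → 7 h 12 min
Fri: 05:50–17:03 = 11 h 13 min
Sat: 06:14–15:11 = 8 h 57 min; less 15 min break → 8 h 42 min
Total: 7 h 38 min + 5 h 54 min + 10 h 53 min + 7 h 12 min + 11 h 13 min + 8 h 42 min = 51 h 32 min.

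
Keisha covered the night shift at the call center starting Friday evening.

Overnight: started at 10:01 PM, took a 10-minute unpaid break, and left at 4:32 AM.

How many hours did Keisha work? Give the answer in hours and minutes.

Overnight: 10:01 PM → midnight = 1 h 59 min; midnight → 4:32 AM = 4 h 32 min; span 6 h 31 min; less 10 min break → 6 h 21 min

6 h 21 min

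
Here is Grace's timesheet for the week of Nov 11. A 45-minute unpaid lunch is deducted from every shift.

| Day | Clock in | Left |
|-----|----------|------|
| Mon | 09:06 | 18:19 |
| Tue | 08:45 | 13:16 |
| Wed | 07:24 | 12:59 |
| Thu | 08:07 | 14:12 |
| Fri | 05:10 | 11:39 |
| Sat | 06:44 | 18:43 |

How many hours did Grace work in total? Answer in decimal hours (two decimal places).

Mon: 09:06–18:19 = 9 h 13 min; less 45 min break → 8 h 28 min
Tue: 08:45–13:16 = 4 h 31 min; less 45 min break → 3 h 46 min
Wed: 07:24–12:59 = 5 h 35 min; less 45 min break → 4 h 50 min
Thu: 08:07–14:12 = 6 h 5 min; less 45 min break → 5 h 20 min
Fri: 05:10–11:39 = 6 h 29 min; less 45 min break → 5 h 44 min
Sat: 06:44–18:43 = 11 h 59 min; less 45 min break → 11 h 14 min
Total: 8 h 28 min + 3 h 46 min + 4 h 50 min + 5 h 20 min + 5 h 44 min + 11 h 14 min = 39 h 22 min.

39.37 hours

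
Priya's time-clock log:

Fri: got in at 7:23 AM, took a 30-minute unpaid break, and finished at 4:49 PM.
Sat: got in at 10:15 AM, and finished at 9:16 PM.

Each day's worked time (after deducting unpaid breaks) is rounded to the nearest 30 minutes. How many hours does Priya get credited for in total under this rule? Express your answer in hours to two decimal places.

20.00 hours

Fri: 7:23 AM–4:49 PM = 9 h 26 min − 30 min = 8 h 56 min → rounds to 9 h 0 min
Sat: 10:15 AM–9:16 PM = 11 h 1 min → rounds to 11 h 0 min
Total credited: 20 h 0 min.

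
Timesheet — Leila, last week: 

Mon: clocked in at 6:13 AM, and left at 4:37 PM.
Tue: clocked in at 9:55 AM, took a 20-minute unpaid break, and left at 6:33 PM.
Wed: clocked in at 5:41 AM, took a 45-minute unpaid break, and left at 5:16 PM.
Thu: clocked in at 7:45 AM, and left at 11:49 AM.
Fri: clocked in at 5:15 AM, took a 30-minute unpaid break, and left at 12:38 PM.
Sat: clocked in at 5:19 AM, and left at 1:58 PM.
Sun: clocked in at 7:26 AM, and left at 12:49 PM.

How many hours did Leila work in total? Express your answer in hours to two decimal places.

54.52 hours

Mon: 6:13 AM–4:37 PM = 10 h 24 min
Tue: 9:55 AM–6:33 PM = 8 h 38 min; less 20 min break → 8 h 18 min
Wed: 5:41 AM–5:16 PM = 11 h 35 min; less 45 min break → 10 h 50 min
Thu: 7:45 AM–11:49 AM = 4 h 4 min
Fri: 5:15 AM–12:38 PM = 7 h 23 min; less 30 min break → 6 h 53 min
Sat: 5:19 AM–1:58 PM = 8 h 39 min
Sun: 7:26 AM–12:49 PM = 5 h 23 min
Total: 10 h 24 min + 8 h 18 min + 10 h 50 min + 4 h 4 min + 6 h 53 min + 8 h 39 min + 5 h 23 min = 54 h 31 min.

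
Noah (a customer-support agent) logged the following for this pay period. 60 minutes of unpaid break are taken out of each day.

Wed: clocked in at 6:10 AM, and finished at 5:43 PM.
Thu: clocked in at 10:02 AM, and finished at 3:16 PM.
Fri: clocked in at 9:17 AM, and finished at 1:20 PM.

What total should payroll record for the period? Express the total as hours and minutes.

Wed: 6:10 AM–5:43 PM = 11 h 33 min; less 60 min break → 10 h 33 min
Thu: 10:02 AM–3:16 PM = 5 h 14 min; less 60 min break → 4 h 14 min
Fri: 9:17 AM–1:20 PM = 4 h 3 min; less 60 min break → 3 h 3 min
Total: 10 h 33 min + 4 h 14 min + 3 h 3 min = 17 h 50 min.

17 h 50 min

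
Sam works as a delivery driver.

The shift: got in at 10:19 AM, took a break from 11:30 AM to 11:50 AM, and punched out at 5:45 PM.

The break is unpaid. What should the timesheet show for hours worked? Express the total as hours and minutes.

7 h 6 min

The shift: 10:19 AM–5:45 PM = 7 h 26 min; less 20 min break → 7 h 6 min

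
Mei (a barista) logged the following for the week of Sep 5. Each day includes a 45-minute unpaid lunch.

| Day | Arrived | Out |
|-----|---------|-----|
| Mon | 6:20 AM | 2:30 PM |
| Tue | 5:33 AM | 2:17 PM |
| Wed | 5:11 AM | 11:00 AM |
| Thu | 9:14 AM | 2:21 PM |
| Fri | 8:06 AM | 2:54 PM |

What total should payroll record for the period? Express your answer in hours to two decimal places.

Mon: 6:20 AM–2:30 PM = 8 h 10 min; less 45 min break → 7 h 25 min
Tue: 5:33 AM–2:17 PM = 8 h 44 min; less 45 min break → 7 h 59 min
Wed: 5:11 AM–11:00 AM = 5 h 49 min; less 45 min break → 5 h 4 min
Thu: 9:14 AM–2:21 PM = 5 h 7 min; less 45 min break → 4 h 22 min
Fri: 8:06 AM–2:54 PM = 6 h 48 min; less 45 min break → 6 h 3 min
Total: 7 h 25 min + 7 h 59 min + 5 h 4 min + 4 h 22 min + 6 h 3 min = 30 h 53 min.

30.88 hours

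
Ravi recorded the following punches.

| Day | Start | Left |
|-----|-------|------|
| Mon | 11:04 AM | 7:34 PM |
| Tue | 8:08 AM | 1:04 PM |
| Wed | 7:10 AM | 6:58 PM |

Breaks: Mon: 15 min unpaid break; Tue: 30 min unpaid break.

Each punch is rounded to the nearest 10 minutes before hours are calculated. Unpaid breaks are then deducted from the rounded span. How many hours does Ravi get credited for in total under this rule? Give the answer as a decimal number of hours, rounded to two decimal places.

Mon: in 11:04 AM→11:00 AM, out 7:34 PM→7:30 PM; 8 h 30 min − 15 min = 8 h 15 min
Tue: in 8:08 AM→8:10 AM, out 1:04 PM→1:00 PM; 4 h 50 min − 30 min = 4 h 20 min
Wed: in 7:10 AM→7:10 AM, out 6:58 PM→7:00 PM; 11 h 50 min
Total credited: 24 h 25 min.

24.42 hours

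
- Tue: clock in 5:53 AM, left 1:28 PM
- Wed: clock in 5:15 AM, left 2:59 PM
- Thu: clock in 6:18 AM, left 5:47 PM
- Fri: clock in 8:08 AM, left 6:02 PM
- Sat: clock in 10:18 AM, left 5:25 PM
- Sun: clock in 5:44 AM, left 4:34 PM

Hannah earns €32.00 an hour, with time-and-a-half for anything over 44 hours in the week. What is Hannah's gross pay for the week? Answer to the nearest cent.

€2015.20

Tue: 5:53 AM–1:28 PM = 7 h 35 min
Wed: 5:15 AM–2:59 PM = 9 h 44 min
Thu: 6:18 AM–5:47 PM = 11 h 29 min
Fri: 8:08 AM–6:02 PM = 9 h 54 min
Sat: 10:18 AM–5:25 PM = 7 h 7 min
Sun: 5:44 AM–4:34 PM = 10 h 50 min
Total worked: 56 h 39 min = 3399 min.
Regular 44 h 0 min = 2640 min at €32.00/h; overtime 12 h 39 min = 759 min at €48.00/h.
Pay = (2640 × €32.00 + 759 × €48.00) ÷ 60 = €2015.20.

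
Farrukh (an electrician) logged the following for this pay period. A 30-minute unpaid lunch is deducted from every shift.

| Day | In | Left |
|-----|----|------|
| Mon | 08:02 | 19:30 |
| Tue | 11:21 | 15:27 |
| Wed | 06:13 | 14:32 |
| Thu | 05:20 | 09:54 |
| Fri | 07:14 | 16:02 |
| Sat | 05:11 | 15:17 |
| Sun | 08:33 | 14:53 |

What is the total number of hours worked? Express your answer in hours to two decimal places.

Mon: 08:02–19:30 = 11 h 28 min; less 30 min break → 10 h 58 min
Tue: 11:21–15:27 = 4 h 6 min; less 30 min break → 3 h 36 min
Wed: 06:13–14:32 = 8 h 19 min; less 30 min break → 7 h 49 min
Thu: 05:20–09:54 = 4 h 34 min; less 30 min break → 4 h 4 min
Fri: 07:14–16:02 = 8 h 48 min; less 30 min break → 8 h 18 min
Sat: 05:11–15:17 = 10 h 6 min; less 30 min break → 9 h 36 min
Sun: 08:33–14:53 = 6 h 20 min; less 30 min break → 5 h 50 min
Total: 10 h 58 min + 3 h 36 min + 7 h 49 min + 4 h 4 min + 8 h 18 min + 9 h 36 min + 5 h 50 min = 50 h 11 min.

50.18 hours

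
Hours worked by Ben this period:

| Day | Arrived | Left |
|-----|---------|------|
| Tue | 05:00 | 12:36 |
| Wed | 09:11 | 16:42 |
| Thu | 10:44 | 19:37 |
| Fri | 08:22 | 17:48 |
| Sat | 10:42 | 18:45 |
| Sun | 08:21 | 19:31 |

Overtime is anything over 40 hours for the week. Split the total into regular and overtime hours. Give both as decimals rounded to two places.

Regular 40.00 hours, overtime 12.65 hours

Tue: 05:00–12:36 = 7 h 36 min
Wed: 09:11–16:42 = 7 h 31 min
Thu: 10:44–19:37 = 8 h 53 min
Fri: 08:22–17:48 = 9 h 26 min
Sat: 10:42–18:45 = 8 h 3 min
Sun: 08:21–19:31 = 11 h 10 min
Total worked: 52 h 39 min = 52.65 h.
Threshold 40 h → overtime 12 h 39 min, regular 40 h 0 min.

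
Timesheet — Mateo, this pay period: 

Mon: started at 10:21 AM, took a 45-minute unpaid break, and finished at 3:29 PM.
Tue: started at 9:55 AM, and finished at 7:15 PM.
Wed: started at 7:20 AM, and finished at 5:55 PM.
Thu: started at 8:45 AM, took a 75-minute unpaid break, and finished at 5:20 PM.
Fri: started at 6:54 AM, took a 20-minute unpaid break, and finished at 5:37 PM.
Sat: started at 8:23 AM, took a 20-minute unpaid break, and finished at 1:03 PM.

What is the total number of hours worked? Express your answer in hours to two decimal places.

Mon: 10:21 AM–3:29 PM = 5 h 8 min; less 45 min break → 4 h 23 min
Tue: 9:55 AM–7:15 PM = 9 h 20 min
Wed: 7:20 AM–5:55 PM = 10 h 35 min
Thu: 8:45 AM–5:20 PM = 8 h 35 min; less 75 min break → 7 h 20 min
Fri: 6:54 AM–5:37 PM = 10 h 43 min; less 20 min break → 10 h 23 min
Sat: 8:23 AM–1:03 PM = 4 h 40 min; less 20 min break → 4 h 20 min
Total: 4 h 23 min + 9 h 20 min + 10 h 35 min + 7 h 20 min + 10 h 23 min + 4 h 20 min = 46 h 21 min.

46.35 hours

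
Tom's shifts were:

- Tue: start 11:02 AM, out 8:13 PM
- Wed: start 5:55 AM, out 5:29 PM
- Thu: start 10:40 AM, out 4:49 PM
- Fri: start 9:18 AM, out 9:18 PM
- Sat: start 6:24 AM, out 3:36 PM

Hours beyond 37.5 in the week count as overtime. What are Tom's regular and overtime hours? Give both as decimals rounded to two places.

Tue: 11:02 AM–8:13 PM = 9 h 11 min
Wed: 5:55 AM–5:29 PM = 11 h 34 min
Thu: 10:40 AM–4:49 PM = 6 h 9 min
Fri: 9:18 AM–9:18 PM = 12 h 0 min
Sat: 6:24 AM–3:36 PM = 9 h 12 min
Total worked: 48 h 6 min = 48.10 h.
Threshold 37.5 h → overtime 10 h 36 min, regular 37 h 30 min.

Regular 37.50 hours, overtime 10.60 hours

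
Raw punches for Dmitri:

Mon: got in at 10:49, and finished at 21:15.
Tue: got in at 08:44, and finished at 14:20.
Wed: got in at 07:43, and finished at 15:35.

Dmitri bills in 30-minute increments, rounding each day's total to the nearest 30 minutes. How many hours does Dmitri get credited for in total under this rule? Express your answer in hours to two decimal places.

24.00 hours

Mon: 10:49–21:15 = 10 h 26 min → rounds to 10 h 30 min
Tue: 08:44–14:20 = 5 h 36 min → rounds to 5 h 30 min
Wed: 07:43–15:35 = 7 h 52 min → rounds to 8 h 0 min
Total credited: 24 h 0 min.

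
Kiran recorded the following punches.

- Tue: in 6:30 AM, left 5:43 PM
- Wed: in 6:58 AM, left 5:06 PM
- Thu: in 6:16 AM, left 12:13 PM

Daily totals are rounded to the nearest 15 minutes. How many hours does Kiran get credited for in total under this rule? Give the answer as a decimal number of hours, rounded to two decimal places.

27.50 hours

Tue: 6:30 AM–5:43 PM = 11 h 13 min → rounds to 11 h 15 min
Wed: 6:58 AM–5:06 PM = 10 h 8 min → rounds to 10 h 15 min
Thu: 6:16 AM–12:13 PM = 5 h 57 min → rounds to 6 h 0 min
Total credited: 27 h 30 min.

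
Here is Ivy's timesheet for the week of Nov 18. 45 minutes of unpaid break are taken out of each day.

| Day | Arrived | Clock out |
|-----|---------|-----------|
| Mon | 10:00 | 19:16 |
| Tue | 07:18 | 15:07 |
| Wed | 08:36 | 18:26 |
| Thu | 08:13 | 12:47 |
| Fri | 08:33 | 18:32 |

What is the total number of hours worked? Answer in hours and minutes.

37 h 43 min

Mon: 10:00–19:16 = 9 h 16 min; less 45 min break → 8 h 31 min
Tue: 07:18–15:07 = 7 h 49 min; less 45 min break → 7 h 4 min
Wed: 08:36–18:26 = 9 h 50 min; less 45 min break → 9 h 5 min
Thu: 08:13–12:47 = 4 h 34 min; less 45 min break → 3 h 49 min
Fri: 08:33–18:32 = 9 h 59 min; less 45 min break → 9 h 14 min
Total: 8 h 31 min + 7 h 4 min + 9 h 5 min + 3 h 49 min + 9 h 14 min = 37 h 43 min.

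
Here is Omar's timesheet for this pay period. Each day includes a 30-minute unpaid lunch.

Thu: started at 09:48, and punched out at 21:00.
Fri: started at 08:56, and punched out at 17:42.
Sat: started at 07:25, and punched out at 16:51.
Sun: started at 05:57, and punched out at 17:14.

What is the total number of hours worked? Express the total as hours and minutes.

38 h 41 min

Thu: 09:48–21:00 = 11 h 12 min; less 30 min break → 10 h 42 min
Fri: 08:56–17:42 = 8 h 46 min; less 30 min break → 8 h 16 min
Sat: 07:25–16:51 = 9 h 26 min; less 30 min break → 8 h 56 min
Sun: 05:57–17:14 = 11 h 17 min; less 30 min break → 10 h 47 min
Total: 10 h 42 min + 8 h 16 min + 8 h 56 min + 10 h 47 min = 38 h 41 min.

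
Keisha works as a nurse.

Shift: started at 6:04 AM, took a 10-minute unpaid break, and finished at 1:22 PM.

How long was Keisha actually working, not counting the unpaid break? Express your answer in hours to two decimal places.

Shift: 6:04 AM–1:22 PM = 7 h 18 min; less 10 min break → 7 h 8 min

7.13 hours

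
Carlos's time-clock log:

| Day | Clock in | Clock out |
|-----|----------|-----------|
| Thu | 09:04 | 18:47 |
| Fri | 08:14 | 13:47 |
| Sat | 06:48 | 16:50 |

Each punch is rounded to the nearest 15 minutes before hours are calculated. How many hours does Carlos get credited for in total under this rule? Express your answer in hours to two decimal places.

Thu: in 09:04→09:00, out 18:47→18:45; 9 h 45 min
Fri: in 08:14→08:15, out 13:47→13:45; 5 h 30 min
Sat: in 06:48→06:45, out 16:50→16:45; 10 h 0 min
Total credited: 25 h 15 min.

25.25 hours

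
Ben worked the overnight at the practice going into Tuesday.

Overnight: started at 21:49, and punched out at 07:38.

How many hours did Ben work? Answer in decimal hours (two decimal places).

9.82 hours

Overnight: 21:49 → midnight = 2 h 11 min; midnight → 07:38 = 7 h 38 min; span 9 h 49 min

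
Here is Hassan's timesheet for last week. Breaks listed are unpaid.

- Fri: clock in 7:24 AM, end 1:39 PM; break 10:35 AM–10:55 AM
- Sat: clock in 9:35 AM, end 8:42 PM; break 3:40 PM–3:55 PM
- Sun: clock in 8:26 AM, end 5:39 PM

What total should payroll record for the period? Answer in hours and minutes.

Fri: 7:24 AM–1:39 PM = 6 h 15 min; less 20 min break → 5 h 55 min
Sat: 9:35 AM–8:42 PM = 11 h 7 min; less 15 min break → 10 h 52 min
Sun: 8:26 AM–5:39 PM = 9 h 13 min
Total: 5 h 55 min + 10 h 52 min + 9 h 13 min = 26 h 0 min.

26 h 0 min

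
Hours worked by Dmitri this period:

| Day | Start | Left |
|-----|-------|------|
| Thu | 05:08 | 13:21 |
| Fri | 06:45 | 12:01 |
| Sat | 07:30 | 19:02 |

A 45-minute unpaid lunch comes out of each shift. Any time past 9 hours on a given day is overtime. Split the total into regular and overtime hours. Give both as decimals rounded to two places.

Regular 20.98 hours, overtime 1.78 hours

Thu: 05:08–13:21 = 8 h 13 min; less 45 min break → 7 h 28 min
Fri: 06:45–12:01 = 5 h 16 min; less 45 min break → 4 h 31 min
Sat: 07:30–19:02 = 11 h 32 min; less 45 min break → 10 h 47 min
Thu reg 7 h 28 min / OT 0 h 0 min; Fri reg 4 h 31 min / OT 0 h 0 min; Sat reg 9 h 0 min / OT 1 h 47 min.
Totals: regular 20 h 59 min, overtime 1 h 47 min.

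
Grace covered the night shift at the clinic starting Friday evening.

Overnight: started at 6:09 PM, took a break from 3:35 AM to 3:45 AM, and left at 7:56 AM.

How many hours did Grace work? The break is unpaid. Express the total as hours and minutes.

13 h 37 min

Overnight: 6:09 PM → midnight = 5 h 51 min; midnight → 7:56 AM = 7 h 56 min; span 13 h 47 min; less 10 min break → 13 h 37 min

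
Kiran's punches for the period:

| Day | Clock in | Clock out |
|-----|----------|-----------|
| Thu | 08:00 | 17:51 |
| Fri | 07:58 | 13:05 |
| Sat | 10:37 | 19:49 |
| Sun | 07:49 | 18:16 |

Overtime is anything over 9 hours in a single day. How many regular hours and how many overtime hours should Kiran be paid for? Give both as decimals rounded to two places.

Thu: 08:00–17:51 = 9 h 51 min
Fri: 07:58–13:05 = 5 h 7 min
Sat: 10:37–19:49 = 9 h 12 min
Sun: 07:49–18:16 = 10 h 27 min
Thu reg 9 h 0 min / OT 0 h 51 min; Fri reg 5 h 7 min / OT 0 h 0 min; Sat reg 9 h 0 min / OT 0 h 12 min; Sun reg 9 h 0 min / OT 1 h 27 min.
Totals: regular 32 h 7 min, overtime 2 h 30 min.

Regular 32.12 hours, overtime 2.50 hours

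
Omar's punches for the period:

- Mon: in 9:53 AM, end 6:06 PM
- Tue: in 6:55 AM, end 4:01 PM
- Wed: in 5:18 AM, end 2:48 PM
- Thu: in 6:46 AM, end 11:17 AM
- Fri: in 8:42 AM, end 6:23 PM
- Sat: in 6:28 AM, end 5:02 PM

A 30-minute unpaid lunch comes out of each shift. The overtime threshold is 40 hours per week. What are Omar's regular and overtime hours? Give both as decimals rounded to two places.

Regular 40.00 hours, overtime 8.58 hours

Mon: 9:53 AM–6:06 PM = 8 h 13 min; less 30 min break → 7 h 43 min
Tue: 6:55 AM–4:01 PM = 9 h 6 min; less 30 min break → 8 h 36 min
Wed: 5:18 AM–2:48 PM = 9 h 30 min; less 30 min break → 9 h 0 min
Thu: 6:46 AM–11:17 AM = 4 h 31 min; less 30 min break → 4 h 1 min
Fri: 8:42 AM–6:23 PM = 9 h 41 min; less 30 min break → 9 h 11 min
Sat: 6:28 AM–5:02 PM = 10 h 34 min; less 30 min break → 10 h 4 min
Total worked: 48 h 35 min = 48.58 h.
Threshold 40 h → overtime 8 h 35 min, regular 40 h 0 min.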